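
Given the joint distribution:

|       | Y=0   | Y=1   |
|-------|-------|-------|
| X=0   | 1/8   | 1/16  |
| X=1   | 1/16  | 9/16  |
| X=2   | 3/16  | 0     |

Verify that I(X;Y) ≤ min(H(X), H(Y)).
Marginal P(X) (row sums):
  P(X=0) = 1/8 + 1/16 = 3/16
  P(X=1) = 1/16 + 9/16 = 5/8
  P(X=2) = 3/16 + 0 = 3/16
Marginal P(Y) (column sums):
  P(Y=0) = 1/8 + 1/16 + 3/16 = 3/8
  P(Y=1) = 1/16 + 9/16 + 0 = 5/8

H(X) = -[(3/16)·log₂(3/16) + (5/8)·log₂(5/8) + (3/16)·log₂(3/16)]
  = 0.4528 + 0.4238 + 0.4528
  = 1.3294 bits
H(Y) = -[(3/8)·log₂(3/8) + (5/8)·log₂(5/8)]
  = 0.5306 + 0.4238
  = 0.9544 bits
H(X,Y) = -[(1/8)·log₂(1/8) + (1/16)·log₂(1/16) + (1/16)·log₂(1/16) + (9/16)·log₂(9/16) + (3/16)·log₂(3/16)]
  = 0.3750 + 0.2500 + 0.2500 + 0.4669 + 0.4528
  = 1.7947 bits

I(X;Y) = H(X) + H(Y) - H(X,Y)
  = 1.3294 + 0.9544 - 1.7947
  = 0.4891 bits

min(H(X), H(Y)) = min(1.3294, 0.9544) = 0.9544 bits
Since 0.4891 ≤ 0.9544, the bound is satisfied ✓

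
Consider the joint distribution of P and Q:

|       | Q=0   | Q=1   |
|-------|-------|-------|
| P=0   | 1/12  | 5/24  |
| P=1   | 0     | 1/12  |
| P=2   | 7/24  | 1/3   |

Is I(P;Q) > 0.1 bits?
Marginal P(P) (row sums):
  P(P=0) = 1/12 + 5/24 = 7/24
  P(P=1) = 0 + 1/12 = 1/12
  P(P=2) = 7/24 + 1/3 = 5/8
Marginal P(Q) (column sums):
  P(Q=0) = 1/12 + 0 + 7/24 = 3/8
  P(Q=1) = 5/24 + 1/12 + 1/3 = 5/8

H(P) = -[(7/24)·log₂(7/24) + (1/12)·log₂(1/12) + (5/8)·log₂(5/8)]
  = 0.5185 + 0.2987 + 0.4238
  = 1.2410 bits
H(Q) = -[(3/8)·log₂(3/8) + (5/8)·log₂(5/8)]
  = 0.5306 + 0.4238
  = 0.9544 bits
H(P,Q) = -[(1/12)·log₂(1/12) + (5/24)·log₂(5/24) + (1/12)·log₂(1/12) + (7/24)·log₂(7/24) + (1/3)·log₂(1/3)]
  = 0.2987 + 0.4715 + 0.2987 + 0.5185 + 0.5283
  = 2.1157 bits

I(P;Q) = H(P) + H(Q) - H(P,Q)
  = 1.2410 + 0.9544 - 2.1157
  = 0.0797 bits

No. I(P;Q) = 0.0797 bits, which is ≤ 0.1 bits.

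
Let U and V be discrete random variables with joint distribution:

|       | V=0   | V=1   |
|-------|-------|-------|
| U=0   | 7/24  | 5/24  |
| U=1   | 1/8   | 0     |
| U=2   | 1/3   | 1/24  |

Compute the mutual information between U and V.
Marginal P(U) (row sums):
  P(U=0) = 7/24 + 5/24 = 1/2
  P(U=1) = 1/8 + 0 = 1/8
  P(U=2) = 1/3 + 1/24 = 3/8
Marginal P(V) (column sums):
  P(V=0) = 7/24 + 1/8 + 1/3 = 3/4
  P(V=1) = 5/24 + 0 + 1/24 = 1/4

H(U) = -[(1/2)·log₂(1/2) + (1/8)·log₂(1/8) + (3/8)·log₂(3/8)]
  = 0.5000 + 0.3750 + 0.5306
  = 1.4056 bits
H(V) = -[(3/4)·log₂(3/4) + (1/4)·log₂(1/4)]
  = 0.3113 + 0.5000
  = 0.8113 bits
H(U,V) = -[(7/24)·log₂(7/24) + (5/24)·log₂(5/24) + (1/8)·log₂(1/8) + (1/3)·log₂(1/3) + (1/24)·log₂(1/24)]
  = 0.5185 + 0.4715 + 0.3750 + 0.5283 + 0.1910
  = 2.0843 bits

I(U;V) = H(U) + H(V) - H(U,V)
  = 1.4056 + 0.8113 - 2.0843
  = 0.1326 bits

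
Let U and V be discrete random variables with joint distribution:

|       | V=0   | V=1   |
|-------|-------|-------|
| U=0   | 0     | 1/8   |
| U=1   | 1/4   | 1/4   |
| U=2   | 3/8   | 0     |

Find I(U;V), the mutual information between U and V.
Marginal P(U) (row sums):
  P(U=0) = 0 + 1/8 = 1/8
  P(U=1) = 1/4 + 1/4 = 1/2
  P(U=2) = 3/8 + 0 = 3/8
Marginal P(V) (column sums):
  P(V=0) = 0 + 1/4 + 3/8 = 5/8
  P(V=1) = 1/8 + 1/4 + 0 = 3/8

H(U) = -[(1/8)·log₂(1/8) + (1/2)·log₂(1/2) + (3/8)·log₂(3/8)]
  = 0.3750 + 0.5000 + 0.5306
  = 1.4056 bits
H(V) = -[(5/8)·log₂(5/8) + (3/8)·log₂(3/8)]
  = 0.4238 + 0.5306
  = 0.9544 bits
H(U,V) = -[(1/8)·log₂(1/8) + (1/4)·log₂(1/4) + (1/4)·log₂(1/4) + (3/8)·log₂(3/8)]
  = 0.3750 + 0.5000 + 0.5000 + 0.5306
  = 1.9056 bits

I(U;V) = H(U) + H(V) - H(U,V)
  = 1.4056 + 0.9544 - 1.9056
  = 0.4544 bits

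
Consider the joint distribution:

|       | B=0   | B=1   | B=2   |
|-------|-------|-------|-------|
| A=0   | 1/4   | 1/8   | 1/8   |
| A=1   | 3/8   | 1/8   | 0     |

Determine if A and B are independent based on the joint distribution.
Marginal P(A) (row sums):
  P(A=0) = 1/4 + 1/8 + 1/8 = 1/2
  P(A=1) = 3/8 + 1/8 + 0 = 1/2
Marginal P(B) (column sums):
  P(B=0) = 1/4 + 3/8 = 5/8
  P(B=1) = 1/8 + 1/8 = 1/4
  P(B=2) = 1/8 + 0 = 1/8

A and B are independent iff P(A=i,B=j) = P(A=i)·P(B=j) for every cell.
  P(A=0)·P(B=0) = 1/2 × 5/8 = 5/16, but P(A=0,B=0) = 1/4 ✗

No, A and B are not independent. Quantitatively, I(A;B) > 0:

H(A) = -[(1/2)·log₂(1/2) + (1/2)·log₂(1/2)]
  = 0.5000 + 0.5000
  = 1.0000 bits
H(B) = -[(5/8)·log₂(5/8) + (1/4)·log₂(1/4) + (1/8)·log₂(1/8)]
  = 0.4238 + 0.5000 + 0.3750
  = 1.2988 bits
H(A,B) = -[(1/4)·log₂(1/4) + (1/8)·log₂(1/8) + (1/8)·log₂(1/8) + (3/8)·log₂(3/8) + (1/8)·log₂(1/8)]
  = 0.5000 + 0.3750 + 0.3750 + 0.5306 + 0.3750
  = 2.1556 bits
I(A;B) = H(A) + H(B) - H(A,B) = 1.0000 + 1.2988 - 2.1556 = 0.1432 bits > 0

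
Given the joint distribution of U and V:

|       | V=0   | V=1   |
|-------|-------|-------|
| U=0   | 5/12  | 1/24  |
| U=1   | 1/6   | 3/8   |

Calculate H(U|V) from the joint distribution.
Marginal P(V) (column sums):
  P(V=0) = 5/12 + 1/6 = 7/12
  P(V=1) = 1/24 + 3/8 = 5/12

H(U|V) = -Σ P(U,V)·log₂ P(U|V), where P(U|V) = P(U,V) / P(V)
  (U=0,V=0): P(U|V) = (5/12)/(7/12) = 5/7;  -(5/12)·log₂(5/7) = 0.2023
  (U=0,V=1): P(U|V) = (1/24)/(5/12) = 1/10;  -(1/24)·log₂(1/10) = 0.1384
  (U=1,V=0): P(U|V) = (1/6)/(7/12) = 2/7;  -(1/6)·log₂(2/7) = 0.3012
  (U=1,V=1): P(U|V) = (3/8)/(5/12) = 9/10;  -(3/8)·log₂(9/10) = 0.0570
H(U|V) = 0.2023 + 0.1384 + 0.3012 + 0.0570
  = 0.6989 bits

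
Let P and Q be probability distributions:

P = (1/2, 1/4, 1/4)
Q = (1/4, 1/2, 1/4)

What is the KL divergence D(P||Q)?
D(P||Q) = Σ P(i) log₂(P(i)/Q(i))
  i=0: (1/2) × log₂((1/2)/(1/4)) = (1/2) × log₂(2) = 0.5000
  i=1: (1/4) × log₂((1/4)/(1/2)) = (1/4) × log₂(1/2) = -0.2500
  i=2: (1/4) × log₂((1/4)/(1/4)) = (1/4) × log₂(1) = 0.0000
D(P||Q) = 0.5000 - 0.2500 + 0.0000
  = 0.2500 bits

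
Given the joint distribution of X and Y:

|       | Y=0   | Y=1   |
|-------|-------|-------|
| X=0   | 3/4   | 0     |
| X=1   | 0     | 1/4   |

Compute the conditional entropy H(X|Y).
Marginal P(Y) (column sums):
  P(Y=0) = 3/4 + 0 = 3/4
  P(Y=1) = 0 + 1/4 = 1/4

H(X|Y) = -Σ P(X,Y)·log₂ P(X|Y), where P(X|Y) = P(X,Y) / P(Y)
  (cells with P(X,Y) = 0 contribute 0)
  (X=0,Y=0): P(X|Y) = (3/4)/(3/4) = 1;  -(3/4)·log₂(1) = 0.0000
  (X=1,Y=1): P(X|Y) = (1/4)/(1/4) = 1;  -(1/4)·log₂(1) = 0.0000
H(X|Y) = 0.0000 + 0.0000
  = 0.0000 bits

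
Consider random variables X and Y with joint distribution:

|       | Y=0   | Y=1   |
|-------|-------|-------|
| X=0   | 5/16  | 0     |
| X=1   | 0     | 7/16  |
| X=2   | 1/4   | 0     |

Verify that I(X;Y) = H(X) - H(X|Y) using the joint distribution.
Left side, from I(X;Y) = H(X) + H(Y) - H(X,Y):
Marginal P(X) (row sums):
  P(X=0) = 5/16 + 0 = 5/16
  P(X=1) = 0 + 7/16 = 7/16
  P(X=2) = 1/4 + 0 = 1/4
Marginal P(Y) (column sums):
  P(Y=0) = 5/16 + 0 + 1/4 = 9/16
  P(Y=1) = 0 + 7/16 + 0 = 7/16

H(X) = -[(5/16)·log₂(5/16) + (7/16)·log₂(7/16) + (1/4)·log₂(1/4)]
  = 0.5244 + 0.5218 + 0.5000
  = 1.5462 bits
H(Y) = -[(9/16)·log₂(9/16) + (7/16)·log₂(7/16)]
  = 0.4669 + 0.5218
  = 0.9887 bits
H(X,Y) = -[(5/16)·log₂(5/16) + (7/16)·log₂(7/16) + (1/4)·log₂(1/4)]
  = 0.5244 + 0.5218 + 0.5000
  = 1.5462 bits

I(X;Y) = H(X) + H(Y) - H(X,Y)
  = 1.5462 + 0.9887 - 1.5462
  = 0.9887 bits

Right side, with H(X|Y) computed directly from the conditional probabilities:
H(X|Y) = -Σ P(X,Y)·log₂ P(X|Y), where P(X|Y) = P(X,Y) / P(Y)
  (cells with P(X,Y) = 0 contribute 0)
  (X=0,Y=0): P(X|Y) = (5/16)/(9/16) = 5/9;  -(5/16)·log₂(5/9) = 0.2650
  (X=1,Y=1): P(X|Y) = (7/16)/(7/16) = 1;  -(7/16)·log₂(1) = 0.0000
  (X=2,Y=0): P(X|Y) = (1/4)/(9/16) = 4/9;  -(1/4)·log₂(4/9) = 0.2925
H(X|Y) = 0.2650 + 0.0000 + 0.2925
  = 0.5575 bits
H(X) - H(X|Y) = 1.5462 - 0.5575 = 0.9887 bits

Both sides equal 0.9887 bits, so I(X;Y) = H(X) - H(X|Y) ✓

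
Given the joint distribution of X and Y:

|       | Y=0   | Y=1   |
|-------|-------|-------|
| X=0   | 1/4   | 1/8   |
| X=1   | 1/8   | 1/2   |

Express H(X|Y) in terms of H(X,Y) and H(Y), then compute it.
H(X|Y) = H(X,Y) - H(Y)

Marginal P(Y) (column sums):
  P(Y=0) = 1/4 + 1/8 = 3/8
  P(Y=1) = 1/8 + 1/2 = 5/8

H(X,Y) = -[(1/4)·log₂(1/4) + (1/8)·log₂(1/8) + (1/8)·log₂(1/8) + (1/2)·log₂(1/2)]
  = 0.5000 + 0.3750 + 0.3750 + 0.5000
  = 1.7500 bits
H(Y) = -[(3/8)·log₂(3/8) + (5/8)·log₂(5/8)]
  = 0.5306 + 0.4238
  = 0.9544 bits

H(X|Y) = 1.7500 - 0.9544 = 0.7956 bits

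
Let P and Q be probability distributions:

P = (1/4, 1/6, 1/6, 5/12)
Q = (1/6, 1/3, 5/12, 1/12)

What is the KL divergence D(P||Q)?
D(P||Q) = Σ P(i) log₂(P(i)/Q(i))
  i=0: (1/4) × log₂((1/4)/(1/6)) = (1/4) × log₂(3/2) = 0.1462
  i=1: (1/6) × log₂((1/6)/(1/3)) = (1/6) × log₂(1/2) = -0.1667
  i=2: (1/6) × log₂((1/6)/(5/12)) = (1/6) × log₂(2/5) = -0.2203
  i=3: (5/12) × log₂((5/12)/(1/12)) = (5/12) × log₂(5) = 0.9675
D(P||Q) = 0.1462 - 0.1667 - 0.2203 + 0.9675
  = 0.7267 bits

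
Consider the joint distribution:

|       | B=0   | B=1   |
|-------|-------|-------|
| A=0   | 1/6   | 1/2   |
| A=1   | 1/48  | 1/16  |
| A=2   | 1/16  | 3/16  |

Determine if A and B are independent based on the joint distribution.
Marginal P(A) (row sums):
  P(A=0) = 1/6 + 1/2 = 2/3
  P(A=1) = 1/48 + 1/16 = 1/12
  P(A=2) = 1/16 + 3/16 = 1/4
Marginal P(B) (column sums):
  P(B=0) = 1/6 + 1/48 + 1/16 = 1/4
  P(B=1) = 1/2 + 1/16 + 3/16 = 3/4

A and B are independent iff P(A=i,B=j) = P(A=i)·P(B=j) for every cell.
  P(A=0)·P(B=0) = 2/3 × 1/4 = 1/6 = P(A=0,B=0) ✓
  P(A=0)·P(B=1) = 2/3 × 3/4 = 1/2 = P(A=0,B=1) ✓
  P(A=1)·P(B=0) = 1/12 × 1/4 = 1/48 = P(A=1,B=0) ✓
  P(A=1)·P(B=1) = 1/12 × 3/4 = 1/16 = P(A=1,B=1) ✓
  P(A=2)·P(B=0) = 1/4 × 1/4 = 1/16 = P(A=2,B=0) ✓
  P(A=2)·P(B=1) = 1/4 × 3/4 = 3/16 = P(A=2,B=1) ✓

Yes, A and B are independent: every cell factors, so I(A;B) = 0 bits.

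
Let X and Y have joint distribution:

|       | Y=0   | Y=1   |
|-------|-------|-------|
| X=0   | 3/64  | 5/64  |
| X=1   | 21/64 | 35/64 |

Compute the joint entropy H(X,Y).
H(X,Y) = -Σ P(X,Y) log₂ P(X,Y), summed over the non-zero cells:
H(X,Y) = -[(3/64)·log₂(3/64) + (5/64)·log₂(5/64) + (21/64)·log₂(21/64) + (35/64)·log₂(35/64)]
  = 0.2070 + 0.2873 + 0.5275 + 0.4762
  = 1.4980 bits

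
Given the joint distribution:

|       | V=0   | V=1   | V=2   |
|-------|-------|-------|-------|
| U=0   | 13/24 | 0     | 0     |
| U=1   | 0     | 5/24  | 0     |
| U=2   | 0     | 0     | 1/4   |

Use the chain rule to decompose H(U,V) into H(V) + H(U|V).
By the chain rule: H(U,V) = H(V) + H(U|V)

Marginal P(V) (column sums):
  P(V=0) = 13/24 + 0 + 0 = 13/24
  P(V=1) = 0 + 5/24 + 0 = 5/24
  P(V=2) = 0 + 0 + 1/4 = 1/4
H(V) = -[(13/24)·log₂(13/24) + (5/24)·log₂(5/24) + (1/4)·log₂(1/4)]
  = 0.4791 + 0.4715 + 0.5000
  = 1.4506 bits
H(U|V) = -Σ P(U,V)·log₂ P(U|V), where P(U|V) = P(U,V) / P(V)
  (cells with P(U,V) = 0 contribute 0)
  (U=0,V=0): P(U|V) = (13/24)/(13/24) = 1;  -(13/24)·log₂(1) = 0.0000
  (U=1,V=1): P(U|V) = (5/24)/(5/24) = 1;  -(5/24)·log₂(1) = 0.0000
  (U=2,V=2): P(U|V) = (1/4)/(1/4) = 1;  -(1/4)·log₂(1) = 0.0000
H(U|V) = 0.0000 + 0.0000 + 0.0000
  = 0.0000 bits

H(U,V) = H(V) + H(U|V) = 1.4506 + 0.0000 = 1.4506 bits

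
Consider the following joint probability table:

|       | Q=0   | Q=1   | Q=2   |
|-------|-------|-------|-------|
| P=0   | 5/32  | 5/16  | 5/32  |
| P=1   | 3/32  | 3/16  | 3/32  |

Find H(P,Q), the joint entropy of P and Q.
H(P,Q) = -Σ P(P,Q) log₂ P(P,Q), summed over the non-zero cells:
H(P,Q) = -[(5/32)·log₂(5/32) + (5/16)·log₂(5/16) + (5/32)·log₂(5/32) + (3/32)·log₂(3/32) + (3/16)·log₂(3/16) + (3/32)·log₂(3/32)]
  = 0.4184 + 0.5244 + 0.4184 + 0.3202 + 0.4528 + 0.3202
  = 2.4544 bits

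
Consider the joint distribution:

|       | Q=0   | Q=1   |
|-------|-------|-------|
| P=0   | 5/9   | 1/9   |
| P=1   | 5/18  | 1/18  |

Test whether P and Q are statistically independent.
Marginal P(P) (row sums):
  P(P=0) = 5/9 + 1/9 = 2/3
  P(P=1) = 5/18 + 1/18 = 1/3
Marginal P(Q) (column sums):
  P(Q=0) = 5/9 + 5/18 = 5/6
  P(Q=1) = 1/9 + 1/18 = 1/6

P and Q are independent iff P(P=i,Q=j) = P(P=i)·P(Q=j) for every cell.
  P(P=0)·P(Q=0) = 2/3 × 5/6 = 5/9 = P(P=0,Q=0) ✓
  P(P=0)·P(Q=1) = 2/3 × 1/6 = 1/9 = P(P=0,Q=1) ✓
  P(P=1)·P(Q=0) = 1/3 × 5/6 = 5/18 = P(P=1,Q=0) ✓
  P(P=1)·P(Q=1) = 1/3 × 1/6 = 1/18 = P(P=1,Q=1) ✓

Yes, P and Q are independent: every cell factors, so I(P;Q) = 0 bits.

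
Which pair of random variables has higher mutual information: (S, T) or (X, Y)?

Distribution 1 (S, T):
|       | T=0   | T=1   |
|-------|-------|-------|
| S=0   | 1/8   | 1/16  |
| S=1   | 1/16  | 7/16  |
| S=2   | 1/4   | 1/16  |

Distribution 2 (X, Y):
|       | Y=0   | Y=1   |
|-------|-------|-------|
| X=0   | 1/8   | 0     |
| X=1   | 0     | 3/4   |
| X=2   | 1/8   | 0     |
Distribution 1 (S, T):
Marginal P(S) (row sums):
  P(S=0) = 1/8 + 1/16 = 3/16
  P(S=1) = 1/16 + 7/16 = 1/2
  P(S=2) = 1/4 + 1/16 = 5/16
Marginal P(T) (column sums):
  P(T=0) = 1/8 + 1/16 + 1/4 = 7/16
  P(T=1) = 1/16 + 7/16 + 1/16 = 9/16

H(S) = -[(3/16)·log₂(3/16) + (1/2)·log₂(1/2) + (5/16)·log₂(5/16)]
  = 0.4528 + 0.5000 + 0.5244
  = 1.4772 bits
H(T) = -[(7/16)·log₂(7/16) + (9/16)·log₂(9/16)]
  = 0.5218 + 0.4669
  = 0.9887 bits
H(S,T) = -[(1/8)·log₂(1/8) + (1/16)·log₂(1/16) + (1/16)·log₂(1/16) + (7/16)·log₂(7/16) + (1/4)·log₂(1/4) + (1/16)·log₂(1/16)]
  = 0.3750 + 0.2500 + 0.2500 + 0.5218 + 0.5000 + 0.2500
  = 2.1468 bits

I(S;T) = H(S) + H(T) - H(S,T)
  = 1.4772 + 0.9887 - 2.1468
  = 0.3191 bits

Distribution 2 (X, Y):
Marginal P(X) (row sums):
  P(X=0) = 1/8 + 0 = 1/8
  P(X=1) = 0 + 3/4 = 3/4
  P(X=2) = 1/8 + 0 = 1/8
Marginal P(Y) (column sums):
  P(Y=0) = 1/8 + 0 + 1/8 = 1/4
  P(Y=1) = 0 + 3/4 + 0 = 3/4

H(X) = -[(1/8)·log₂(1/8) + (3/4)·log₂(3/4) + (1/8)·log₂(1/8)]
  = 0.3750 + 0.3113 + 0.3750
  = 1.0613 bits
H(Y) = -[(1/4)·log₂(1/4) + (3/4)·log₂(3/4)]
  = 0.5000 + 0.3113
  = 0.8113 bits
H(X,Y) = -[(1/8)·log₂(1/8) + (3/4)·log₂(3/4) + (1/8)·log₂(1/8)]
  = 0.3750 + 0.3113 + 0.3750
  = 1.0613 bits

I(X;Y) = H(X) + H(Y) - H(X,Y)
  = 1.0613 + 0.8113 - 1.0613
  = 0.8113 bits

I(X;Y) = 0.8113 bits > I(S;T) = 0.3191 bits, so (X, Y) has the higher mutual information (stronger dependence).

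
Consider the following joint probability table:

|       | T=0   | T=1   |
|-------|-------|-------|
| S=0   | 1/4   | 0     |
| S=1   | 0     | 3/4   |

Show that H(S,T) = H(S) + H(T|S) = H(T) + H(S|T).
Marginal P(S) (row sums):
  P(S=0) = 1/4 + 0 = 1/4
  P(S=1) = 0 + 3/4 = 3/4
Marginal P(T) (column sums):
  P(T=0) = 1/4 + 0 = 1/4
  P(T=1) = 0 + 3/4 = 3/4

Decomposition 1: H(S) + H(T|S)
H(S) = -[(1/4)·log₂(1/4) + (3/4)·log₂(3/4)]
  = 0.5000 + 0.3113
  = 0.8113 bits
H(T|S) = -Σ P(S,T)·log₂ P(T|S), where P(T|S) = P(S,T) / P(S)
  (cells with P(S,T) = 0 contribute 0)
  (S=0,T=0): P(T|S) = (1/4)/(1/4) = 1;  -(1/4)·log₂(1) = 0.0000
  (S=1,T=1): P(T|S) = (3/4)/(3/4) = 1;  -(3/4)·log₂(1) = 0.0000
H(T|S) = 0.0000 + 0.0000
  = 0.0000 bits
H(S) + H(T|S) = 0.8113 + 0.0000 = 0.8113 bits

Decomposition 2: H(T) + H(S|T)
H(T) = -[(1/4)·log₂(1/4) + (3/4)·log₂(3/4)]
  = 0.5000 + 0.3113
  = 0.8113 bits
H(S|T) = -Σ P(S,T)·log₂ P(S|T), where P(S|T) = P(S,T) / P(T)
  (cells with P(S,T) = 0 contribute 0)
  (S=0,T=0): P(S|T) = (1/4)/(1/4) = 1;  -(1/4)·log₂(1) = 0.0000
  (S=1,T=1): P(S|T) = (3/4)/(3/4) = 1;  -(3/4)·log₂(1) = 0.0000
H(S|T) = 0.0000 + 0.0000
  = 0.0000 bits
H(T) + H(S|T) = 0.8113 + 0.0000 = 0.8113 bits

Direct computation of the joint entropy:
H(S,T) = -[(1/4)·log₂(1/4) + (3/4)·log₂(3/4)]
  = 0.5000 + 0.3113
  = 0.8113 bits

All three agree: H(S,T) = 0.8113 bits ✓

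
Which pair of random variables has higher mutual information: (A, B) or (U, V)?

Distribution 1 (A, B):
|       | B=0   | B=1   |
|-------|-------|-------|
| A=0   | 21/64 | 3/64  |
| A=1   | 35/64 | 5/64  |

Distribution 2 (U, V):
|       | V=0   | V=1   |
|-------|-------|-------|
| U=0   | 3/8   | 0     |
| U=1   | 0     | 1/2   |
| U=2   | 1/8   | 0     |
Distribution 1 (A, B):
Marginal P(A) (row sums):
  P(A=0) = 21/64 + 3/64 = 3/8
  P(A=1) = 35/64 + 5/64 = 5/8
Marginal P(B) (column sums):
  P(B=0) = 21/64 + 35/64 = 7/8
  P(B=1) = 3/64 + 5/64 = 1/8

H(A) = -[(3/8)·log₂(3/8) + (5/8)·log₂(5/8)]
  = 0.5306 + 0.4238
  = 0.9544 bits
H(B) = -[(7/8)·log₂(7/8) + (1/8)·log₂(1/8)]
  = 0.1686 + 0.3750
  = 0.5436 bits
H(A,B) = -[(21/64)·log₂(21/64) + (3/64)·log₂(3/64) + (35/64)·log₂(35/64) + (5/64)·log₂(5/64)]
  = 0.5275 + 0.2070 + 0.4762 + 0.2873
  = 1.4980 bits

I(A;B) = H(A) + H(B) - H(A,B)
  = 0.9544 + 0.5436 - 1.4980
  = 0.0000 bits

Distribution 2 (U, V):
Marginal P(U) (row sums):
  P(U=0) = 3/8 + 0 = 3/8
  P(U=1) = 0 + 1/2 = 1/2
  P(U=2) = 1/8 + 0 = 1/8
Marginal P(V) (column sums):
  P(V=0) = 3/8 + 0 + 1/8 = 1/2
  P(V=1) = 0 + 1/2 + 0 = 1/2

H(U) = -[(3/8)·log₂(3/8) + (1/2)·log₂(1/2) + (1/8)·log₂(1/8)]
  = 0.5306 + 0.5000 + 0.3750
  = 1.4056 bits
H(V) = -[(1/2)·log₂(1/2) + (1/2)·log₂(1/2)]
  = 0.5000 + 0.5000
  = 1.0000 bits
H(U,V) = -[(3/8)·log₂(3/8) + (1/2)·log₂(1/2) + (1/8)·log₂(1/8)]
  = 0.5306 + 0.5000 + 0.3750
  = 1.4056 bits

I(U;V) = H(U) + H(V) - H(U,V)
  = 1.4056 + 1.0000 - 1.4056
  = 1.0000 bits

I(U;V) = 1.0000 bits > I(A;B) = 0.0000 bits, so (U, V) has the higher mutual information (stronger dependence).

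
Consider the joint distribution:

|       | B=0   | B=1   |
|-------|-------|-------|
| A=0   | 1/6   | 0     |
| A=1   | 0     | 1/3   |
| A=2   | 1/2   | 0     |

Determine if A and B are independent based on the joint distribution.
Marginal P(A) (row sums):
  P(A=0) = 1/6 + 0 = 1/6
  P(A=1) = 0 + 1/3 = 1/3
  P(A=2) = 1/2 + 0 = 1/2
Marginal P(B) (column sums):
  P(B=0) = 1/6 + 0 + 1/2 = 2/3
  P(B=1) = 0 + 1/3 + 0 = 1/3

A and B are independent iff P(A=i,B=j) = P(A=i)·P(B=j) for every cell.
  P(A=0)·P(B=0) = 1/6 × 2/3 = 1/9, but P(A=0,B=0) = 1/6 ✗

No, A and B are not independent. Quantitatively, I(A;B) > 0:

H(A) = -[(1/6)·log₂(1/6) + (1/3)·log₂(1/3) + (1/2)·log₂(1/2)]
  = 0.4308 + 0.5283 + 0.5000
  = 1.4591 bits
H(B) = -[(2/3)·log₂(2/3) + (1/3)·log₂(1/3)]
  = 0.3900 + 0.5283
  = 0.9183 bits
H(A,B) = -[(1/6)·log₂(1/6) + (1/3)·log₂(1/3) + (1/2)·log₂(1/2)]
  = 0.4308 + 0.5283 + 0.5000
  = 1.4591 bits
I(A;B) = H(A) + H(B) - H(A,B) = 1.4591 + 0.9183 - 1.4591 = 0.9183 bits > 0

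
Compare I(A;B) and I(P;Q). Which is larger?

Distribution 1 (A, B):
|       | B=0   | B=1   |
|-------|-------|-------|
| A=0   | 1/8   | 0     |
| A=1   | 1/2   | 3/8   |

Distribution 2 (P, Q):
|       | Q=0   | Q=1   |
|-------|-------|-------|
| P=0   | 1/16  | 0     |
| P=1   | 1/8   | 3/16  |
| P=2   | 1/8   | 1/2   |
Distribution 1 (A, B):
Marginal P(A) (row sums):
  P(A=0) = 1/8 + 0 = 1/8
  P(A=1) = 1/2 + 3/8 = 7/8
Marginal P(B) (column sums):
  P(B=0) = 1/8 + 1/2 = 5/8
  P(B=1) = 0 + 3/8 = 3/8

H(A) = -[(1/8)·log₂(1/8) + (7/8)·log₂(7/8)]
  = 0.3750 + 0.1686
  = 0.5436 bits
H(B) = -[(5/8)·log₂(5/8) + (3/8)·log₂(3/8)]
  = 0.4238 + 0.5306
  = 0.9544 bits
H(A,B) = -[(1/8)·log₂(1/8) + (1/2)·log₂(1/2) + (3/8)·log₂(3/8)]
  = 0.3750 + 0.5000 + 0.5306
  = 1.4056 bits

I(A;B) = H(A) + H(B) - H(A,B)
  = 0.5436 + 0.9544 - 1.4056
  = 0.0924 bits

Distribution 2 (P, Q):
Marginal P(P) (row sums):
  P(P=0) = 1/16 + 0 = 1/16
  P(P=1) = 1/8 + 3/16 = 5/16
  P(P=2) = 1/8 + 1/2 = 5/8
Marginal P(Q) (column sums):
  P(Q=0) = 1/16 + 1/8 + 1/8 = 5/16
  P(Q=1) = 0 + 3/16 + 1/2 = 11/16

H(P) = -[(1/16)·log₂(1/16) + (5/16)·log₂(5/16) + (5/8)·log₂(5/8)]
  = 0.2500 + 0.5244 + 0.4238
  = 1.1982 bits
H(Q) = -[(5/16)·log₂(5/16) + (11/16)·log₂(11/16)]
  = 0.5244 + 0.3716
  = 0.8960 bits
H(P,Q) = -[(1/16)·log₂(1/16) + (1/8)·log₂(1/8) + (3/16)·log₂(3/16) + (1/8)·log₂(1/8) + (1/2)·log₂(1/2)]
  = 0.2500 + 0.3750 + 0.4528 + 0.3750 + 0.5000
  = 1.9528 bits

I(P;Q) = H(P) + H(Q) - H(P,Q)
  = 1.1982 + 0.8960 - 1.9528
  = 0.1414 bits

I(P;Q) = 0.1414 bits > I(A;B) = 0.0924 bits, so (P, Q) has the higher mutual information (stronger dependence).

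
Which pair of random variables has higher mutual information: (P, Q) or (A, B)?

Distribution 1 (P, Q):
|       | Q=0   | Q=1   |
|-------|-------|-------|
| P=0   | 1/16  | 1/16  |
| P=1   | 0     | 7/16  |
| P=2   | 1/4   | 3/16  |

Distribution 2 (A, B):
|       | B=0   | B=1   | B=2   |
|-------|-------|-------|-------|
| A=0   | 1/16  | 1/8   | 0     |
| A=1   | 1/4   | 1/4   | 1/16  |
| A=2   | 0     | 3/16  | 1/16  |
Distribution 1 (P, Q):
Marginal P(P) (row sums):
  P(P=0) = 1/16 + 1/16 = 1/8
  P(P=1) = 0 + 7/16 = 7/16
  P(P=2) = 1/4 + 3/16 = 7/16
Marginal P(Q) (column sums):
  P(Q=0) = 1/16 + 0 + 1/4 = 5/16
  P(Q=1) = 1/16 + 7/16 + 3/16 = 11/16

H(P) = -[(1/8)·log₂(1/8) + (7/16)·log₂(7/16) + (7/16)·log₂(7/16)]
  = 0.3750 + 0.5218 + 0.5218
  = 1.4186 bits
H(Q) = -[(5/16)·log₂(5/16) + (11/16)·log₂(11/16)]
  = 0.5244 + 0.3716
  = 0.8960 bits
H(P,Q) = -[(1/16)·log₂(1/16) + (1/16)·log₂(1/16) + (7/16)·log₂(7/16) + (1/4)·log₂(1/4) + (3/16)·log₂(3/16)]
  = 0.2500 + 0.2500 + 0.5218 + 0.5000 + 0.4528
  = 1.9746 bits

I(P;Q) = H(P) + H(Q) - H(P,Q)
  = 1.4186 + 0.8960 - 1.9746
  = 0.3400 bits

Distribution 2 (A, B):
Marginal P(A) (row sums):
  P(A=0) = 1/16 + 1/8 + 0 = 3/16
  P(A=1) = 1/4 + 1/4 + 1/16 = 9/16
  P(A=2) = 0 + 3/16 + 1/16 = 1/4
Marginal P(B) (column sums):
  P(B=0) = 1/16 + 1/4 + 0 = 5/16
  P(B=1) = 1/8 + 1/4 + 3/16 = 9/16
  P(B=2) = 0 + 1/16 + 1/16 = 1/8

H(A) = -[(3/16)·log₂(3/16) + (9/16)·log₂(9/16) + (1/4)·log₂(1/4)]
  = 0.4528 + 0.4669 + 0.5000
  = 1.4197 bits
H(B) = -[(5/16)·log₂(5/16) + (9/16)·log₂(9/16) + (1/8)·log₂(1/8)]
  = 0.5244 + 0.4669 + 0.3750
  = 1.3663 bits
H(A,B) = -[(1/16)·log₂(1/16) + (1/8)·log₂(1/8) + (1/4)·log₂(1/4) + (1/4)·log₂(1/4) + (1/16)·log₂(1/16) + (3/16)·log₂(3/16) + (1/16)·log₂(1/16)]
  = 0.2500 + 0.3750 + 0.5000 + 0.5000 + 0.2500 + 0.4528 + 0.2500
  = 2.5778 bits

I(A;B) = H(A) + H(B) - H(A,B)
  = 1.4197 + 1.3663 - 2.5778
  = 0.2082 bits

I(P;Q) = 0.3400 bits > I(A;B) = 0.2082 bits, so (P, Q) has the higher mutual information (stronger dependence).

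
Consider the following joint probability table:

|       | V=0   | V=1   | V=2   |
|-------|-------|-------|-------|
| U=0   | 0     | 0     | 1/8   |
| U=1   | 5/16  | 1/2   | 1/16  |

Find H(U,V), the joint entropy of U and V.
H(U,V) = -Σ P(U,V) log₂ P(U,V), summed over the non-zero cells:
H(U,V) = -[(1/8)·log₂(1/8) + (5/16)·log₂(5/16) + (1/2)·log₂(1/2) + (1/16)·log₂(1/16)]
  = 0.3750 + 0.5244 + 0.5000 + 0.2500
  = 1.6494 bits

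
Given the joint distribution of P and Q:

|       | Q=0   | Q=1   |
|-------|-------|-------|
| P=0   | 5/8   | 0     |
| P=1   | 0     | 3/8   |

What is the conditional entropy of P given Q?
Marginal P(Q) (column sums):
  P(Q=0) = 5/8 + 0 = 5/8
  P(Q=1) = 0 + 3/8 = 3/8

H(P|Q) = -Σ P(P,Q)·log₂ P(P|Q), where P(P|Q) = P(P,Q) / P(Q)
  (cells with P(P,Q) = 0 contribute 0)
  (P=0,Q=0): P(P|Q) = (5/8)/(5/8) = 1;  -(5/8)·log₂(1) = 0.0000
  (P=1,Q=1): P(P|Q) = (3/8)/(3/8) = 1;  -(3/8)·log₂(1) = 0.0000
H(P|Q) = 0.0000 + 0.0000
  = 0.0000 bits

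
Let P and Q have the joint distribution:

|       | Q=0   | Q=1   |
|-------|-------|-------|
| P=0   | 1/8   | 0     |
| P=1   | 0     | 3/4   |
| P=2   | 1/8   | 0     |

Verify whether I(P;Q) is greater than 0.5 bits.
Marginal P(P) (row sums):
  P(P=0) = 1/8 + 0 = 1/8
  P(P=1) = 0 + 3/4 = 3/4
  P(P=2) = 1/8 + 0 = 1/8
Marginal P(Q) (column sums):
  P(Q=0) = 1/8 + 0 + 1/8 = 1/4
  P(Q=1) = 0 + 3/4 + 0 = 3/4

H(P) = -[(1/8)·log₂(1/8) + (3/4)·log₂(3/4) + (1/8)·log₂(1/8)]
  = 0.3750 + 0.3113 + 0.3750
  = 1.0613 bits
H(Q) = -[(1/4)·log₂(1/4) + (3/4)·log₂(3/4)]
  = 0.5000 + 0.3113
  = 0.8113 bits
H(P,Q) = -[(1/8)·log₂(1/8) + (3/4)·log₂(3/4) + (1/8)·log₂(1/8)]
  = 0.3750 + 0.3113 + 0.3750
  = 1.0613 bits

I(P;Q) = H(P) + H(Q) - H(P,Q)
  = 1.0613 + 0.8113 - 1.0613
  = 0.8113 bits

Yes. I(P;Q) = 0.8113 bits, which is > 0.5 bits.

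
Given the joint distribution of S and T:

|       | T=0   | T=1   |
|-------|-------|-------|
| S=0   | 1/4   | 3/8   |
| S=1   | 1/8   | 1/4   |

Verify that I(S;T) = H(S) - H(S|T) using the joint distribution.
Left side, from I(S;T) = H(S) + H(T) - H(S,T):
Marginal P(S) (row sums):
  P(S=0) = 1/4 + 3/8 = 5/8
  P(S=1) = 1/8 + 1/4 = 3/8
Marginal P(T) (column sums):
  P(T=0) = 1/4 + 1/8 = 3/8
  P(T=1) = 3/8 + 1/4 = 5/8

H(S) = -[(5/8)·log₂(5/8) + (3/8)·log₂(3/8)]
  = 0.4238 + 0.5306
  = 0.9544 bits
H(T) = -[(3/8)·log₂(3/8) + (5/8)·log₂(5/8)]
  = 0.5306 + 0.4238
  = 0.9544 bits
H(S,T) = -[(1/4)·log₂(1/4) + (3/8)·log₂(3/8) + (1/8)·log₂(1/8) + (1/4)·log₂(1/4)]
  = 0.5000 + 0.5306 + 0.3750 + 0.5000
  = 1.9056 bits

I(S;T) = H(S) + H(T) - H(S,T)
  = 0.9544 + 0.9544 - 1.9056
  = 0.0032 bits

Right side, with H(S|T) computed directly from the conditional probabilities:
H(S|T) = -Σ P(S,T)·log₂ P(S|T), where P(S|T) = P(S,T) / P(T)
  (S=0,T=0): P(S|T) = (1/4)/(3/8) = 2/3;  -(1/4)·log₂(2/3) = 0.1462
  (S=0,T=1): P(S|T) = (3/8)/(5/8) = 3/5;  -(3/8)·log₂(3/5) = 0.2764
  (S=1,T=0): P(S|T) = (1/8)/(3/8) = 1/3;  -(1/8)·log₂(1/3) = 0.1981
  (S=1,T=1): P(S|T) = (1/4)/(5/8) = 2/5;  -(1/4)·log₂(2/5) = 0.3305
H(S|T) = 0.1462 + 0.2764 + 0.1981 + 0.3305
  = 0.9512 bits
H(S) - H(S|T) = 0.9544 - 0.9512 = 0.0032 bits

Both sides equal 0.0032 bits, so I(S;T) = H(S) - H(S|T) ✓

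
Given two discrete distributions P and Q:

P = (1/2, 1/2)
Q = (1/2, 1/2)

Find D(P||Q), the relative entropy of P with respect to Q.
D(P||Q) = Σ P(i) log₂(P(i)/Q(i))
  i=0: (1/2) × log₂((1/2)/(1/2)) = (1/2) × log₂(1) = 0.0000
  i=1: (1/2) × log₂((1/2)/(1/2)) = (1/2) × log₂(1) = 0.0000
D(P||Q) = 0.0000 + 0.0000
  = 0.0000 bits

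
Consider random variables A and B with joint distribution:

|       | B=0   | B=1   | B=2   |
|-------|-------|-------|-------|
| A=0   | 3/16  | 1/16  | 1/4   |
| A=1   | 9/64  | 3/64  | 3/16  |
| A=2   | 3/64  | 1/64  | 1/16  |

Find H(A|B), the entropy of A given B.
Marginal P(B) (column sums):
  P(B=0) = 3/16 + 9/64 + 3/64 = 3/8
  P(B=1) = 1/16 + 3/64 + 1/64 = 1/8
  P(B=2) = 1/4 + 3/16 + 1/16 = 1/2

H(A|B) = -Σ P(A,B)·log₂ P(A|B), where P(A|B) = P(A,B) / P(B)
  (A=0,B=0): P(A|B) = (3/16)/(3/8) = 1/2;  -(3/16)·log₂(1/2) = 0.1875
  (A=0,B=1): P(A|B) = (1/16)/(1/8) = 1/2;  -(1/16)·log₂(1/2) = 0.0625
  (A=0,B=2): P(A|B) = (1/4)/(1/2) = 1/2;  -(1/4)·log₂(1/2) = 0.2500
  (A=1,B=0): P(A|B) = (9/64)/(3/8) = 3/8;  -(9/64)·log₂(3/8) = 0.1990
  (A=1,B=1): P(A|B) = (3/64)/(1/8) = 3/8;  -(3/64)·log₂(3/8) = 0.0663
  (A=1,B=2): P(A|B) = (3/16)/(1/2) = 3/8;  -(3/16)·log₂(3/8) = 0.2653
  (A=2,B=0): P(A|B) = (3/64)/(3/8) = 1/8;  -(3/64)·log₂(1/8) = 0.1406
  (A=2,B=1): P(A|B) = (1/64)/(1/8) = 1/8;  -(1/64)·log₂(1/8) = 0.0469
  (A=2,B=2): P(A|B) = (1/16)/(1/2) = 1/8;  -(1/16)·log₂(1/8) = 0.1875
H(A|B) = 0.1875 + 0.0625 + 0.2500 + 0.1990 + 0.0663 + 0.2653 + 0.1406 + 0.0469 + 0.1875
  = 1.4056 bits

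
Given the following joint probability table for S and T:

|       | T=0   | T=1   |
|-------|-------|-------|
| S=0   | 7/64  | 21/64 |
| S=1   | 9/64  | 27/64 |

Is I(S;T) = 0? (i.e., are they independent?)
Marginal P(S) (row sums):
  P(S=0) = 7/64 + 21/64 = 7/16
  P(S=1) = 9/64 + 27/64 = 9/16
Marginal P(T) (column sums):
  P(T=0) = 7/64 + 9/64 = 1/4
  P(T=1) = 21/64 + 27/64 = 3/4

S and T are independent iff P(S=i,T=j) = P(S=i)·P(T=j) for every cell.
  P(S=0)·P(T=0) = 7/16 × 1/4 = 7/64 = P(S=0,T=0) ✓
  P(S=0)·P(T=1) = 7/16 × 3/4 = 21/64 = P(S=0,T=1) ✓
  P(S=1)·P(T=0) = 9/16 × 1/4 = 9/64 = P(S=1,T=0) ✓
  P(S=1)·P(T=1) = 9/16 × 3/4 = 27/64 = P(S=1,T=1) ✓

Yes, S and T are independent: every cell factors, so I(S;T) = 0 bits.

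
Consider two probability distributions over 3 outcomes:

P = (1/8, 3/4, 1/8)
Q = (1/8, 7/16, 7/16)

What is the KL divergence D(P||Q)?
D(P||Q) = Σ P(i) log₂(P(i)/Q(i))
  i=0: (1/8) × log₂((1/8)/(1/8)) = (1/8) × log₂(1) = 0.0000
  i=1: (3/4) × log₂((3/4)/(7/16)) = (3/4) × log₂(12/7) = 0.5832
  i=2: (1/8) × log₂((1/8)/(7/16)) = (1/8) × log₂(2/7) = -0.2259
D(P||Q) = 0.0000 + 0.5832 - 0.2259
  = 0.3573 bits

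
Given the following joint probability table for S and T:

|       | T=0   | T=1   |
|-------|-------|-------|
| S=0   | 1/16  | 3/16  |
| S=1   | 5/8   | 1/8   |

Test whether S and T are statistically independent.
Marginal P(S) (row sums):
  P(S=0) = 1/16 + 3/16 = 1/4
  P(S=1) = 5/8 + 1/8 = 3/4
Marginal P(T) (column sums):
  P(T=0) = 1/16 + 5/8 = 11/16
  P(T=1) = 3/16 + 1/8 = 5/16

S and T are independent iff P(S=i,T=j) = P(S=i)·P(T=j) for every cell.
  P(S=0)·P(T=0) = 1/4 × 11/16 = 11/64, but P(S=0,T=0) = 1/16 ✗

No, S and T are not independent. Quantitatively, I(S;T) > 0:

H(S) = -[(1/4)·log₂(1/4) + (3/4)·log₂(3/4)]
  = 0.5000 + 0.3113
  = 0.8113 bits
H(T) = -[(11/16)·log₂(11/16) + (5/16)·log₂(5/16)]
  = 0.3716 + 0.5244
  = 0.8960 bits
H(S,T) = -[(1/16)·log₂(1/16) + (3/16)·log₂(3/16) + (5/8)·log₂(5/8) + (1/8)·log₂(1/8)]
  = 0.2500 + 0.4528 + 0.4238 + 0.3750
  = 1.5016 bits
I(S;T) = H(S) + H(T) - H(S,T) = 0.8113 + 0.8960 - 1.5016 = 0.2057 bits > 0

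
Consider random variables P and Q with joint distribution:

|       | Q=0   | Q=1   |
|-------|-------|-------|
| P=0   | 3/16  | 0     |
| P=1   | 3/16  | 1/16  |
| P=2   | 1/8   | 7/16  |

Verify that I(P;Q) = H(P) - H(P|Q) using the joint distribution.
Left side, from I(P;Q) = H(P) + H(Q) - H(P,Q):
Marginal P(P) (row sums):
  P(P=0) = 3/16 + 0 = 3/16
  P(P=1) = 3/16 + 1/16 = 1/4
  P(P=2) = 1/8 + 7/16 = 9/16
Marginal P(Q) (column sums):
  P(Q=0) = 3/16 + 3/16 + 1/8 = 1/2
  P(Q=1) = 0 + 1/16 + 7/16 = 1/2

H(P) = -[(3/16)·log₂(3/16) + (1/4)·log₂(1/4) + (9/16)·log₂(9/16)]
  = 0.4528 + 0.5000 + 0.4669
  = 1.4197 bits
H(Q) = -[(1/2)·log₂(1/2) + (1/2)·log₂(1/2)]
  = 0.5000 + 0.5000
  = 1.0000 bits
H(P,Q) = -[(3/16)·log₂(3/16) + (3/16)·log₂(3/16) + (1/16)·log₂(1/16) + (1/8)·log₂(1/8) + (7/16)·log₂(7/16)]
  = 0.4528 + 0.4528 + 0.2500 + 0.3750 + 0.5218
  = 2.0524 bits

I(P;Q) = H(P) + H(Q) - H(P,Q)
  = 1.4197 + 1.0000 - 2.0524
  = 0.3673 bits

Right side, with H(P|Q) computed directly from the conditional probabilities:
H(P|Q) = -Σ P(P,Q)·log₂ P(P|Q), where P(P|Q) = P(P,Q) / P(Q)
  (cells with P(P,Q) = 0 contribute 0)
  (P=0,Q=0): P(P|Q) = (3/16)/(1/2) = 3/8;  -(3/16)·log₂(3/8) = 0.2653
  (P=1,Q=0): P(P|Q) = (3/16)/(1/2) = 3/8;  -(3/16)·log₂(3/8) = 0.2653
  (P=1,Q=1): P(P|Q) = (1/16)/(1/2) = 1/8;  -(1/16)·log₂(1/8) = 0.1875
  (P=2,Q=0): P(P|Q) = (1/8)/(1/2) = 1/4;  -(1/8)·log₂(1/4) = 0.2500
  (P=2,Q=1): P(P|Q) = (7/16)/(1/2) = 7/8;  -(7/16)·log₂(7/8) = 0.0843
H(P|Q) = 0.2653 + 0.2653 + 0.1875 + 0.2500 + 0.0843
  = 1.0524 bits
H(P) - H(P|Q) = 1.4197 - 1.0524 = 0.3673 bits

Both sides equal 0.3673 bits, so I(P;Q) = H(P) - H(P|Q) ✓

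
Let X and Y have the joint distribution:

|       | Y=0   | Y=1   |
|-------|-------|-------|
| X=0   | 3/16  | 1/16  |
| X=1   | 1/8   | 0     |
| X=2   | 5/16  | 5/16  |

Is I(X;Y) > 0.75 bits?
Marginal P(X) (row sums):
  P(X=0) = 3/16 + 1/16 = 1/4
  P(X=1) = 1/8 + 0 = 1/8
  P(X=2) = 5/16 + 5/16 = 5/8
Marginal P(Y) (column sums):
  P(Y=0) = 3/16 + 1/8 + 5/16 = 5/8
  P(Y=1) = 1/16 + 0 + 5/16 = 3/8

H(X) = -[(1/4)·log₂(1/4) + (1/8)·log₂(1/8) + (5/8)·log₂(5/8)]
  = 0.5000 + 0.3750 + 0.4238
  = 1.2988 bits
H(Y) = -[(5/8)·log₂(5/8) + (3/8)·log₂(3/8)]
  = 0.4238 + 0.5306
  = 0.9544 bits
H(X,Y) = -[(3/16)·log₂(3/16) + (1/16)·log₂(1/16) + (1/8)·log₂(1/8) + (5/16)·log₂(5/16) + (5/16)·log₂(5/16)]
  = 0.4528 + 0.2500 + 0.3750 + 0.5244 + 0.5244
  = 2.1266 bits

I(X;Y) = H(X) + H(Y) - H(X,Y)
  = 1.2988 + 0.9544 - 2.1266
  = 0.1266 bits

No. I(X;Y) = 0.1266 bits, which is ≤ 0.75 bits.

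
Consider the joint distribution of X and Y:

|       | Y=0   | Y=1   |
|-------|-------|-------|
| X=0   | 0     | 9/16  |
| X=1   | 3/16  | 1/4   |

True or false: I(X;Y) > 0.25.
Marginal P(X) (row sums):
  P(X=0) = 0 + 9/16 = 9/16
  P(X=1) = 3/16 + 1/4 = 7/16
Marginal P(Y) (column sums):
  P(Y=0) = 0 + 3/16 = 3/16
  P(Y=1) = 9/16 + 1/4 = 13/16

H(X) = -[(9/16)·log₂(9/16) + (7/16)·log₂(7/16)]
  = 0.4669 + 0.5218
  = 0.9887 bits
H(Y) = -[(3/16)·log₂(3/16) + (13/16)·log₂(13/16)]
  = 0.4528 + 0.2434
  = 0.6962 bits
H(X,Y) = -[(9/16)·log₂(9/16) + (3/16)·log₂(3/16) + (1/4)·log₂(1/4)]
  = 0.4669 + 0.4528 + 0.5000
  = 1.4197 bits

I(X;Y) = H(X) + H(Y) - H(X,Y)
  = 0.9887 + 0.6962 - 1.4197
  = 0.2652 bits

True. I(X;Y) = 0.2652 bits, which is > 0.25 bits.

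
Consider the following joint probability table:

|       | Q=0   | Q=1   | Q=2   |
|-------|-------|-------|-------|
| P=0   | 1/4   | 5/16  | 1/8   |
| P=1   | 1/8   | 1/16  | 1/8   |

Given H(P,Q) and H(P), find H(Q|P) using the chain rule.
From the chain rule: H(P,Q) = H(P) + H(Q|P)
Therefore: H(Q|P) = H(P,Q) - H(P)

H(P,Q) = -[(1/4)·log₂(1/4) + (5/16)·log₂(5/16) + (1/8)·log₂(1/8) + (1/8)·log₂(1/8) + (1/16)·log₂(1/16) + (1/8)·log₂(1/8)]
  = 0.5000 + 0.5244 + 0.3750 + 0.3750 + 0.2500 + 0.3750
  = 2.3994 bits
Marginal P(P) (row sums):
  P(P=0) = 1/4 + 5/16 + 1/8 = 11/16
  P(P=1) = 1/8 + 1/16 + 1/8 = 5/16
H(P) = -[(11/16)·log₂(11/16) + (5/16)·log₂(5/16)]
  = 0.3716 + 0.5244
  = 0.8960 bits

H(Q|P) = 2.3994 - 0.8960 = 1.5034 bits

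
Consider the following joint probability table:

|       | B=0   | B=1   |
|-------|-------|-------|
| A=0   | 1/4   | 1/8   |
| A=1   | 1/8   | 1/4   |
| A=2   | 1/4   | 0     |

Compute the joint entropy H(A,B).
H(A,B) = -Σ P(A,B) log₂ P(A,B), summed over the non-zero cells:
H(A,B) = -[(1/4)·log₂(1/4) + (1/8)·log₂(1/8) + (1/8)·log₂(1/8) + (1/4)·log₂(1/4) + (1/4)·log₂(1/4)]
  = 0.5000 + 0.3750 + 0.3750 + 0.5000 + 0.5000
  = 2.2500 bits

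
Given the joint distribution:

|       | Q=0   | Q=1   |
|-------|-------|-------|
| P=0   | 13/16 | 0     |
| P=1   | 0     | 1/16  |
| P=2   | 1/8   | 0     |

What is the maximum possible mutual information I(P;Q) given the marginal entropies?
The upper bound on mutual information is I(P;Q) ≤ min(H(P), H(Q)).

Marginal P(P) (row sums):
  P(P=0) = 13/16 + 0 = 13/16
  P(P=1) = 0 + 1/16 = 1/16
  P(P=2) = 1/8 + 0 = 1/8
Marginal P(Q) (column sums):
  P(Q=0) = 13/16 + 0 + 1/8 = 15/16
  P(Q=1) = 0 + 1/16 + 0 = 1/16

H(P) = -[(13/16)·log₂(13/16) + (1/16)·log₂(1/16) + (1/8)·log₂(1/8)]
  = 0.2434 + 0.2500 + 0.3750
  = 0.8684 bits
H(Q) = -[(15/16)·log₂(15/16) + (1/16)·log₂(1/16)]
  = 0.0873 + 0.2500
  = 0.3373 bits

Maximum possible I(P;Q) = min(0.8684, 0.3373) = 0.3373 bits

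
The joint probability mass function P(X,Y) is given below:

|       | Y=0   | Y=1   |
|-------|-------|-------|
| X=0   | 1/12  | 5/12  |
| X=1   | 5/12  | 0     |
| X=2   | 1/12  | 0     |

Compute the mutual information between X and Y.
Marginal P(X) (row sums):
  P(X=0) = 1/12 + 5/12 = 1/2
  P(X=1) = 5/12 + 0 = 5/12
  P(X=2) = 1/12 + 0 = 1/12
Marginal P(Y) (column sums):
  P(Y=0) = 1/12 + 5/12 + 1/12 = 7/12
  P(Y=1) = 5/12 + 0 + 0 = 5/12

H(X) = -[(1/2)·log₂(1/2) + (5/12)·log₂(5/12) + (1/12)·log₂(1/12)]
  = 0.5000 + 0.5263 + 0.2987
  = 1.3250 bits
H(Y) = -[(7/12)·log₂(7/12) + (5/12)·log₂(5/12)]
  = 0.4536 + 0.5263
  = 0.9799 bits
H(X,Y) = -[(1/12)·log₂(1/12) + (5/12)·log₂(5/12) + (5/12)·log₂(5/12) + (1/12)·log₂(1/12)]
  = 0.2987 + 0.5263 + 0.5263 + 0.2987
  = 1.6500 bits

I(X;Y) = H(X) + H(Y) - H(X,Y)
  = 1.3250 + 0.9799 - 1.6500
  = 0.6549 bits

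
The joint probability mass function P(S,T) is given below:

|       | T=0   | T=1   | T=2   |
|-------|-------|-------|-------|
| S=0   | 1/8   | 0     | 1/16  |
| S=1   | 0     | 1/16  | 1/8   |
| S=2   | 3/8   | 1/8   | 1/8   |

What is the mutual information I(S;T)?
Marginal P(S) (row sums):
  P(S=0) = 1/8 + 0 + 1/16 = 3/16
  P(S=1) = 0 + 1/16 + 1/8 = 3/16
  P(S=2) = 3/8 + 1/8 + 1/8 = 5/8
Marginal P(T) (column sums):
  P(T=0) = 1/8 + 0 + 3/8 = 1/2
  P(T=1) = 0 + 1/16 + 1/8 = 3/16
  P(T=2) = 1/16 + 1/8 + 1/8 = 5/16

H(S) = -[(3/16)·log₂(3/16) + (3/16)·log₂(3/16) + (5/8)·log₂(5/8)]
  = 0.4528 + 0.4528 + 0.4238
  = 1.3294 bits
H(T) = -[(1/2)·log₂(1/2) + (3/16)·log₂(3/16) + (5/16)·log₂(5/16)]
  = 0.5000 + 0.4528 + 0.5244
  = 1.4772 bits
H(S,T) = -[(1/8)·log₂(1/8) + (1/16)·log₂(1/16) + (1/16)·log₂(1/16) + (1/8)·log₂(1/8) + (3/8)·log₂(3/8) + (1/8)·log₂(1/8) + (1/8)·log₂(1/8)]
  = 0.3750 + 0.2500 + 0.2500 + 0.3750 + 0.5306 + 0.3750 + 0.3750
  = 2.5306 bits

I(S;T) = H(S) + H(T) - H(S,T)
  = 1.3294 + 1.4772 - 2.5306
  = 0.2760 bits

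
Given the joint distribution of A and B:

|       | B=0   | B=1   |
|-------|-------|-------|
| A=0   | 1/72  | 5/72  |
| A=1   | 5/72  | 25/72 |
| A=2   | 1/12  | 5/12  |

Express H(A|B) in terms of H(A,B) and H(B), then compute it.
H(A|B) = H(A,B) - H(B)

Marginal P(B) (column sums):
  P(B=0) = 1/72 + 5/72 + 1/12 = 1/6
  P(B=1) = 5/72 + 25/72 + 5/12 = 5/6

H(A,B) = -[(1/72)·log₂(1/72) + (5/72)·log₂(5/72) + (5/72)·log₂(5/72) + (25/72)·log₂(25/72) + (1/12)·log₂(1/12) + (5/12)·log₂(5/12)]
  = 0.0857 + 0.2672 + 0.2672 + 0.5299 + 0.2987 + 0.5263
  = 1.9750 bits
H(B) = -[(1/6)·log₂(1/6) + (5/6)·log₂(5/6)]
  = 0.4308 + 0.2192
  = 0.6500 bits

H(A|B) = 1.9750 - 0.6500 = 1.3250 bits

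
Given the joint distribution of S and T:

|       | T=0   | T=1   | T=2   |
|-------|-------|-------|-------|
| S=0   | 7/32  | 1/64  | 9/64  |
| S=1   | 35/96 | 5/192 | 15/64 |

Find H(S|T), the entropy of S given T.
Marginal P(T) (column sums):
  P(T=0) = 7/32 + 35/96 = 7/12
  P(T=1) = 1/64 + 5/192 = 1/24
  P(T=2) = 9/64 + 15/64 = 3/8

H(S|T) = -Σ P(S,T)·log₂ P(S|T), where P(S|T) = P(S,T) / P(T)
  (S=0,T=0): P(S|T) = (7/32)/(7/12) = 3/8;  -(7/32)·log₂(3/8) = 0.3095
  (S=0,T=1): P(S|T) = (1/64)/(1/24) = 3/8;  -(1/64)·log₂(3/8) = 0.0221
  (S=0,T=2): P(S|T) = (9/64)/(3/8) = 3/8;  -(9/64)·log₂(3/8) = 0.1990
  (S=1,T=0): P(S|T) = (35/96)/(7/12) = 5/8;  -(35/96)·log₂(5/8) = 0.2472
  (S=1,T=1): P(S|T) = (5/192)/(1/24) = 5/8;  -(5/192)·log₂(5/8) = 0.0177
  (S=1,T=2): P(S|T) = (15/64)/(3/8) = 5/8;  -(15/64)·log₂(5/8) = 0.1589
H(S|T) = 0.3095 + 0.0221 + 0.1990 + 0.2472 + 0.0177 + 0.1589
  = 0.9544 bits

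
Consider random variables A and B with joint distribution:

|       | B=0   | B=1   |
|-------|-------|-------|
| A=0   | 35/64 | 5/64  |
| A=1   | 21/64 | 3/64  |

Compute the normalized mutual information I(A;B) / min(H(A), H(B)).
Marginal P(A) (row sums):
  P(A=0) = 35/64 + 5/64 = 5/8
  P(A=1) = 21/64 + 3/64 = 3/8
Marginal P(B) (column sums):
  P(B=0) = 35/64 + 21/64 = 7/8
  P(B=1) = 5/64 + 3/64 = 1/8

H(A) = -[(5/8)·log₂(5/8) + (3/8)·log₂(3/8)]
  = 0.4238 + 0.5306
  = 0.9544 bits
H(B) = -[(7/8)·log₂(7/8) + (1/8)·log₂(1/8)]
  = 0.1686 + 0.3750
  = 0.5436 bits
H(A,B) = -[(35/64)·log₂(35/64) + (5/64)·log₂(5/64) + (21/64)·log₂(21/64) + (3/64)·log₂(3/64)]
  = 0.4762 + 0.2873 + 0.5275 + 0.2070
  = 1.4980 bits

I(A;B) = H(A) + H(B) - H(A,B)
  = 0.9544 + 0.5436 - 1.4980
  = 0.0000 bits

min(H(A), H(B)) = min(0.9544, 0.5436) = 0.5436 bits
Normalized MI = 0.0000 / 0.5436 = 0.0000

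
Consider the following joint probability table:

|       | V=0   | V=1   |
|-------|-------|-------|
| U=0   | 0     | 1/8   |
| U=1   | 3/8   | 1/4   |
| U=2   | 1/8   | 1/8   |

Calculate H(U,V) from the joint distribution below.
H(U,V) = -Σ P(U,V) log₂ P(U,V), summed over the non-zero cells:
H(U,V) = -[(1/8)·log₂(1/8) + (3/8)·log₂(3/8) + (1/4)·log₂(1/4) + (1/8)·log₂(1/8) + (1/8)·log₂(1/8)]
  = 0.3750 + 0.5306 + 0.5000 + 0.3750 + 0.3750
  = 2.1556 bits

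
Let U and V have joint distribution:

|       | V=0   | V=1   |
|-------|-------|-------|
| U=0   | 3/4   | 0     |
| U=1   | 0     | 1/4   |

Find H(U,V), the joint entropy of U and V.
H(U,V) = -Σ P(U,V) log₂ P(U,V), summed over the non-zero cells:
H(U,V) = -[(3/4)·log₂(3/4) + (1/4)·log₂(1/4)]
  = 0.3113 + 0.5000
  = 0.8113 bits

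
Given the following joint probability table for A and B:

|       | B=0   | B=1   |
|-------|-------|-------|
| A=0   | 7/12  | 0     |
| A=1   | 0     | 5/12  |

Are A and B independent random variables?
Marginal P(A) (row sums):
  P(A=0) = 7/12 + 0 = 7/12
  P(A=1) = 0 + 5/12 = 5/12
Marginal P(B) (column sums):
  P(B=0) = 7/12 + 0 = 7/12
  P(B=1) = 0 + 5/12 = 5/12

A and B are independent iff P(A=i,B=j) = P(A=i)·P(B=j) for every cell.
  P(A=0)·P(B=0) = 7/12 × 7/12 = 49/144, but P(A=0,B=0) = 7/12 ✗

No, A and B are not independent. Quantitatively, I(A;B) > 0:

H(A) = -[(7/12)·log₂(7/12) + (5/12)·log₂(5/12)]
  = 0.4536 + 0.5263
  = 0.9799 bits
H(B) = -[(7/12)·log₂(7/12) + (5/12)·log₂(5/12)]
  = 0.4536 + 0.5263
  = 0.9799 bits
H(A,B) = -[(7/12)·log₂(7/12) + (5/12)·log₂(5/12)]
  = 0.4536 + 0.5263
  = 0.9799 bits
I(A;B) = H(A) + H(B) - H(A,B) = 0.9799 + 0.9799 - 0.9799 = 0.9799 bits > 0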